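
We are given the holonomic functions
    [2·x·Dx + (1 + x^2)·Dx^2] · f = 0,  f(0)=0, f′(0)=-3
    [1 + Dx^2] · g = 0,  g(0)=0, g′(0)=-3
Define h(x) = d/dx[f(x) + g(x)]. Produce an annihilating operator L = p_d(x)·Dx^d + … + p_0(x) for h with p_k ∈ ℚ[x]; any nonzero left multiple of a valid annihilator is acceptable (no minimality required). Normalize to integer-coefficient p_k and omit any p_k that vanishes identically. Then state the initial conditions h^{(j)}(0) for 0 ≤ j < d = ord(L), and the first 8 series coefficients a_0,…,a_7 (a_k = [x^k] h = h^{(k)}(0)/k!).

L = (-22·x + 28·x^3 + 2·x^5) + (-1 + 7·x^2 + 9·x^4 + x^6)·Dx + (-22·x + 28·x^3 + 2·x^5)·Dx^2 + (-1 + 7·x^2 + 9·x^4 + x^6)·Dx^3  (order 3).
h: a_k = -6, 0, 9/2, 0, -25/8, 0, 721/240, 0, …
ICs: h(0) = -6, h′(0) = 0, h′′(0) = 9.

f: a_k = 0, -3, 0, 1, 0, -3/5, 0, 3/7, …
g: a_k = 0, -3, 0, 1/2, 0, -1/40, 0, 1/1680, …
f+g: L₀ = lclm(L_f,L_g), ord ≤ 2+2.
h₀' ⇒ L via d/dx closure of L₀.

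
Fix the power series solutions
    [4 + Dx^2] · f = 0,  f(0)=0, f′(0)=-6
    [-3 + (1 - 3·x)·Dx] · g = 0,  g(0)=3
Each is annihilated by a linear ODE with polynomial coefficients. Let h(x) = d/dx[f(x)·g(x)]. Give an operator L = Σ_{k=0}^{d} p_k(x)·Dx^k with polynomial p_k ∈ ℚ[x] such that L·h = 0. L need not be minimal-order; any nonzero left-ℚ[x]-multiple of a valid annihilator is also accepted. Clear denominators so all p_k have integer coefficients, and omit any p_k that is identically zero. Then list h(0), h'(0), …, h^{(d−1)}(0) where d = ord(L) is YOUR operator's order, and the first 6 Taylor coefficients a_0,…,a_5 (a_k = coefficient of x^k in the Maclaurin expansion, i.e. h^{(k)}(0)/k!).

L = (-14 - 24·x + 36·x^2) + (-6 + 18·x)·Dx + (1 - 6·x + 9·x^2)·Dx^2  (order 2).
h: a_k = -18, -108, -450, -1800, -6762, -121716/5, …
ICs: h(0) = -18, h′(0) = -108.

f: a_k = 0, -6, 0, 4, 0, -4/5, …
g: a_k = 3, 9, 27, 81, 243, 729, …
Product ⇒ symmetric product L₀, ord ≤ 2.
h₀' ⇒ L via d/dx closure of L₀.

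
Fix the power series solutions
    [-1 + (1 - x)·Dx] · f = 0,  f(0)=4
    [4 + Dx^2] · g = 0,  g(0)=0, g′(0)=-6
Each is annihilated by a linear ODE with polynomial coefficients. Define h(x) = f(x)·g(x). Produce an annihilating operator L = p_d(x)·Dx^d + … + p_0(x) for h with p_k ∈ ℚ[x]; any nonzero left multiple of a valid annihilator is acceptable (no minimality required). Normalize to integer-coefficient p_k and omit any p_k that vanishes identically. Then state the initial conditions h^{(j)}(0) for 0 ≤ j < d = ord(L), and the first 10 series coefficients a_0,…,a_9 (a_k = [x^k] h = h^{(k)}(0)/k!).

f: a_k = 4, 4, 4, 4, 4, 4, 4, 4, 4, 4, …
g: a_k = 0, -6, 0, 4, 0, -4/5, 0, 8/105, 0, -4/945, …
Sym-product of L_f,L_g gives L₀ (≤ ord 2).
L = (-4 + 4·x) + 2·Dx + (-1 + x)·Dx^2  (order 2).
h: a_k = 0, -24, -24, -8, -8, -56/5, -56/5, -1144/105, -1144/105, -10312/945, …
ICs: h(0) = 0, h′(0) = -24.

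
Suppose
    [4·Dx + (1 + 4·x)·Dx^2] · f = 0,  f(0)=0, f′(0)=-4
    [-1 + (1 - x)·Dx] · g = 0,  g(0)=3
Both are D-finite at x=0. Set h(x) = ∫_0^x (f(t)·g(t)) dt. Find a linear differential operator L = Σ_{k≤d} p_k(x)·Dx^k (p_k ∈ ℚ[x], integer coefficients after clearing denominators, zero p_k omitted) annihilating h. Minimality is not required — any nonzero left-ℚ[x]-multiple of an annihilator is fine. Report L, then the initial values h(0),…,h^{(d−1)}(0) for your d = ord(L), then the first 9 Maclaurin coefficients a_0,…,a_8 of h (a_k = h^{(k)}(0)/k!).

f: a_k = 0, -4, 8, -64/3, 64, -1024/5, 2048/3, -16384/7, 8192, …
g: a_k = 3, 3, 3, 3, 3, 3, 3, 3, 3, …
h₀=f·g: eliminate ⇒ L₀, order ≤ 2·1.
Integrate: L := L₀·Dx.
L = 4·Dx + (-2 + 12·x)·Dx^2 + (-1 - 3·x + 4·x^2)·Dx^3  (order 3).
h: a_k = 0, 0, -6, 4, -13, 28, -1186/15, 1124/5, -47671/70, …
ICs: h(0) = 0, h′(0) = 0, h′′(0) = -12.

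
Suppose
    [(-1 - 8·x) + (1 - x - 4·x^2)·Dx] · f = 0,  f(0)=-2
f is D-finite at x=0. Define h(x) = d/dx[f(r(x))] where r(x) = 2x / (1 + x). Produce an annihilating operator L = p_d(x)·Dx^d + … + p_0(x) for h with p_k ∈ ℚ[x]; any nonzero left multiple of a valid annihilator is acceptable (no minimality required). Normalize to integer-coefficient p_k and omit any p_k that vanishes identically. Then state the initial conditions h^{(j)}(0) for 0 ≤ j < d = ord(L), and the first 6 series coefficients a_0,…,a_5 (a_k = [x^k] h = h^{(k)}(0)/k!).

f: a_k = -2, -2, -10, -18, -58, -130, …
f∘r: x↦r, Dx↦Dx/r' in L_f ⇒ L₀.
Derive L from L₀ (diff closure).
L = (18 + 102·x + 918·x^2 + 578·x^3) + (-1 - 18·x + 306·x^3 + 289·x^4)·Dx  (order 1).
h: a_k = -4, -72, -204, -2448, -5780, -62424, …
ICs: h(0) = -4.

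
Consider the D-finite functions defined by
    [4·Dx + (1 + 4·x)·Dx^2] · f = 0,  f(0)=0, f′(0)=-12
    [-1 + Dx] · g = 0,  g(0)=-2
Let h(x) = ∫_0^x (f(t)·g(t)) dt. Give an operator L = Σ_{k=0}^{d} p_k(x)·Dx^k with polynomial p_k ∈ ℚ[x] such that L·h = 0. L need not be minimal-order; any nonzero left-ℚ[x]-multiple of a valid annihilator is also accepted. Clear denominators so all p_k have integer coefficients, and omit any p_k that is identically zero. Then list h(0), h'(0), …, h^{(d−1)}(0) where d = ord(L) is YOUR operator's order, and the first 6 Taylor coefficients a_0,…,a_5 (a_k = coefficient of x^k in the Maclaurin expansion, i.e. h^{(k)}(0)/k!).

L = (-3 + 4·x)·Dx + (2 - 8·x)·Dx^2 + (1 + 4·x)·Dx^3  (order 3).
h: a_k = 0, 0, 12, -8, 23, -276/5, …
ICs: h(0) = 0, h′(0) = 0, h′′(0) = 24.

f: a_k = 0, -12, 24, -64, 192, -3072/5, …
g: a_k = -2, -2, -1, -1/3, -1/12, -1/60, …
Product ⇒ symmetric product L₀, ord ≤ 2.
h=∫₀ˣh₀: take L = L₀·Dx.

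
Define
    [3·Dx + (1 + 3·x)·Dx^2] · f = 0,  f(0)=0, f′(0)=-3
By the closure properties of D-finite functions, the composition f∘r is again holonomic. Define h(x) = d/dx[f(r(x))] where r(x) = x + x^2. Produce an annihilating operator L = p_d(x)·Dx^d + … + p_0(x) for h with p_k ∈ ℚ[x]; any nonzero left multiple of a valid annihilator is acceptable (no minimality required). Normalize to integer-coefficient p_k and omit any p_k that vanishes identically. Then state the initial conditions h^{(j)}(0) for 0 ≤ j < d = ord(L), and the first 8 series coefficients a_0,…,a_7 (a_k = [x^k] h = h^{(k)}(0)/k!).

L = (1 + 6·x + 6·x^2) + (1 + 5·x + 9·x^2 + 6·x^3)·Dx  (order 1).
h: a_k = -3, 3, 0, -9, 27, -54, 81, -81, …
ICs: h(0) = -3.

f: a_k = 0, -3, 9/2, -9, 81/4, -243/5, 243/2, -2187/7, …
L₀ from L_f via x↦r, Dx↦r'^{-1}Dx.
Differentiate: ansatz ord ≤ ord L₀ ⇒ L.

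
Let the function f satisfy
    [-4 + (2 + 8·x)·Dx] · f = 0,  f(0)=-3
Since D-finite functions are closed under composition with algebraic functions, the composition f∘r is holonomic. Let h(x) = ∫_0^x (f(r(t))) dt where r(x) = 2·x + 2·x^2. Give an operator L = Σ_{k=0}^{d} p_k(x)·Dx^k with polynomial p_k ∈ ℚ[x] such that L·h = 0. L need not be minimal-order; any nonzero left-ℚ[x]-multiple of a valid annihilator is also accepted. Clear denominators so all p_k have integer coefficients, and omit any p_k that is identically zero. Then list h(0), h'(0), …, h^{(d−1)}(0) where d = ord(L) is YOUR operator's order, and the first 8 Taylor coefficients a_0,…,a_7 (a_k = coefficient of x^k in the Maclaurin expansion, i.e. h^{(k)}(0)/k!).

f: a_k = -3, -6, 6, -12, 30, -84, 252, -792, …
f∘r: x↦r, Dx↦Dx/r' in L_f ⇒ L₀.
h=∫₀ˣh₀: take L = L₀·Dx.
L = (-4 - 8·x)·Dx + (1 + 8·x + 8·x^2)·Dx^2  (order 2).
h: a_k = 0, -3, -6, 4, -12, 216/5, -176, 5472/7, …
ICs: h(0) = 0, h′(0) = -3.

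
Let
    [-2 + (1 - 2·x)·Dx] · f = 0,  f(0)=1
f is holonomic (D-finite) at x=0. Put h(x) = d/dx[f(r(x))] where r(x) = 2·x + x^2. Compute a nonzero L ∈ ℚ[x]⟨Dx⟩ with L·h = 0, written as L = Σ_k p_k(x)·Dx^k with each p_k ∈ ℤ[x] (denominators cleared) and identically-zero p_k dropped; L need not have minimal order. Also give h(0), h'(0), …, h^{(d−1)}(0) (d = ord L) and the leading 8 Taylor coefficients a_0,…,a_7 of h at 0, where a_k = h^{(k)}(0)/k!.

f: a_k = 1, 2, 4, 8, 16, 32, 64, 128, …
h₀=f(r): pull back L_f along r ⇒ L₀.
Derive L from L₀ (diff closure).
L = (9 + 12·x + 6·x^2) + (-1 + 3·x + 6·x^2 + 2·x^3)·Dx  (order 1).
h: a_k = 4, 36, 240, 1424, 7920, 42288, 219520, 1116288, …
ICs: h(0) = 4.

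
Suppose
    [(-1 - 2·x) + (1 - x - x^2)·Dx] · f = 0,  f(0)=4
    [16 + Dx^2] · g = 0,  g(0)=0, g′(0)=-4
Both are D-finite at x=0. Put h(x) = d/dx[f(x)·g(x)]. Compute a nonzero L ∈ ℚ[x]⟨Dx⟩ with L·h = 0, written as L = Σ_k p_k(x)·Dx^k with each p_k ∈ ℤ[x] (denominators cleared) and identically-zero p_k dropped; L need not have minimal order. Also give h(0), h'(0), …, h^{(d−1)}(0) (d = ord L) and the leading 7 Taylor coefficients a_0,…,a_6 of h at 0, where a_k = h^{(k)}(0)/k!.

f: a_k = 4, 4, 8, 12, 20, 32, 52, …
g: a_k = 0, -4, 0, 32/3, 0, -128/15, 0, …
Product ⇒ symmetric product L₀, ord ≤ 2.
Differentiate: ansatz ord ≤ ord L₀ ⇒ L.
L = (54 - 256·x - 128·x^2 + 256·x^3 + 128·x^4) + (-13 - 10·x + 48·x^2 + 32·x^3)·Dx + (7 - 15·x - 7·x^2 + 16·x^3 + 8·x^4)·Dx^2  (order 2).
h: a_k = -16, -32, 32, -64/3, -144, -1024/5, -15728/45, …
ICs: h(0) = -16, h′(0) = -32.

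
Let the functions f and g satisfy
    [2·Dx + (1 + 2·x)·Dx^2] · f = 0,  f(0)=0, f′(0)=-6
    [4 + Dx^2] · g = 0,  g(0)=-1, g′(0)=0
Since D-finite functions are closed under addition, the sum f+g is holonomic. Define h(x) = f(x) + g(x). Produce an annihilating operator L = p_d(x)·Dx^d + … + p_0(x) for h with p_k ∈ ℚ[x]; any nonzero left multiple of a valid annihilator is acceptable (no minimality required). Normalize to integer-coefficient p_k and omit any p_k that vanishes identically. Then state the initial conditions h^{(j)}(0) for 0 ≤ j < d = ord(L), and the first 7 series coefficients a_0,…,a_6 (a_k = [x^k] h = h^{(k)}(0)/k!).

L = (56 + 32·x + 32·x^2)·Dx + (12 + 40·x + 48·x^2 + 32·x^3)·Dx^2 + (14 + 8·x + 8·x^2)·Dx^3 + (3 + 10·x + 12·x^2 + 8·x^3)·Dx^4  (order 4).
h: a_k = -1, -6, 8, -8, 34/3, -96/5, 1444/45, …
ICs: h(0) = -1, h′(0) = -6, h′′(0) = 16, h′′′(0) = -48.

f: a_k = 0, -6, 6, -8, 12, -96/5, 32, …
g: a_k = -1, 0, 2, 0, -2/3, 0, 4/45, …
h₀=f+g: left-lcm gives L₀, ord ≤ 4.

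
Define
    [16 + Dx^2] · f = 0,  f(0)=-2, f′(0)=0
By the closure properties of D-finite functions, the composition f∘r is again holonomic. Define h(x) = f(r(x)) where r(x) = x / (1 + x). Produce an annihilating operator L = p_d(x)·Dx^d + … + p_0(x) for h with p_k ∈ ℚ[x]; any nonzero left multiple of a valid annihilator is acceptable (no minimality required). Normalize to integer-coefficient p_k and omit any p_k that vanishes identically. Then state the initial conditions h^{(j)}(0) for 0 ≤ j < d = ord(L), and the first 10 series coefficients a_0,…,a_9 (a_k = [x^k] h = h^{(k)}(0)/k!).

L = 16 + (2 + 6·x + 6·x^2 + 2·x^3)·Dx + (1 + 4·x + 6·x^2 + 4·x^3 + x^4)·Dx^2  (order 2).
h: a_k = -2, 0, 16, -32, 80/3, 64/3, -5488/45, 1312/5, -25136/63, 143488/315, …
ICs: h(0) = -2, h′(0) = 0.

f: a_k = -2, 0, 16, 0, -64/3, 0, 512/45, 0, -1024/315, 0, …
Change of var in L_f (x↦r) gives L₀.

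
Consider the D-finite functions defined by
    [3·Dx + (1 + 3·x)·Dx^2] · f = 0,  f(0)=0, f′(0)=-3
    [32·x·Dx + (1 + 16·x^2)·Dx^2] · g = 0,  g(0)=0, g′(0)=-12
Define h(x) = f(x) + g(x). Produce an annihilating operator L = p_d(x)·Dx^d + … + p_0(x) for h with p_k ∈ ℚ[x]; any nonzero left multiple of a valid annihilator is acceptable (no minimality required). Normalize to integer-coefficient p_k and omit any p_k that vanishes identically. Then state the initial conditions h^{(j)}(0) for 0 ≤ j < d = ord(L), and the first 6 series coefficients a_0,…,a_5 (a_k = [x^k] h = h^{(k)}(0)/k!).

f: a_k = 0, -3, 9/2, -9, 81/4, -243/5, …
g: a_k = 0, -12, 0, 64, 0, -3072/5, …
L₀ := lclm(L_f,L_g); ord L₀ ≤ 2+2.
L = (-96 - 864·x + 4608·x^2 + 4608·x^3)·Dx + (-50 - 192·x + 672·x^2 + 9216·x^3 + 9216·x^4)·Dx^2 + (-3 + 23·x + 96·x^2 + 512·x^3 + 2304·x^4 + 2304·x^5)·Dx^3  (order 3).
h: a_k = 0, -15, 9/2, 55, 81/4, -663, …
ICs: h(0) = 0, h′(0) = -15, h′′(0) = 9.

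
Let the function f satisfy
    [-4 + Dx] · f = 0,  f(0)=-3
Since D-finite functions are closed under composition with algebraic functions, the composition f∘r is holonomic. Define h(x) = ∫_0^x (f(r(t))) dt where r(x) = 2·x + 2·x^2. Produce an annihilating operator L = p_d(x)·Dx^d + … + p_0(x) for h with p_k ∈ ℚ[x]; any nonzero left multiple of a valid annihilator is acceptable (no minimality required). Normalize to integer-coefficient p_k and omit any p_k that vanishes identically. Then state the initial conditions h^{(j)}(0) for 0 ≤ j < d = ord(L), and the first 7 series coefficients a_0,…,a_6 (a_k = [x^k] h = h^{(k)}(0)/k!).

L = (-8 - 16·x)·Dx + Dx^2  (order 2).
h: a_k = 0, -3, -12, -40, -112, -1376/5, -9088/15, …
ICs: h(0) = 0, h′(0) = -3.

f: a_k = -3, -12, -24, -32, -32, -128/5, -256/15, …
L₀ from L_f via x↦r, Dx↦r'^{-1}Dx.
∫: right-multiply L₀ by Dx.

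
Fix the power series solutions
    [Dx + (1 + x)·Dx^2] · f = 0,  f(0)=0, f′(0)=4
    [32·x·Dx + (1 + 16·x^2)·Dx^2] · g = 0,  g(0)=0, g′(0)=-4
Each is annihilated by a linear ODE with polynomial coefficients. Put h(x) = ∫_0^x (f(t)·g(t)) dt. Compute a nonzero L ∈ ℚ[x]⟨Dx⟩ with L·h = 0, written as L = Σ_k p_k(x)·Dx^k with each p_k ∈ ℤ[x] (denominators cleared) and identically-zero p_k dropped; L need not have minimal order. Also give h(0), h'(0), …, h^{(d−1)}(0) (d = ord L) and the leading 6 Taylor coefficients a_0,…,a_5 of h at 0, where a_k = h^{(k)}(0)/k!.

L = (4224 + 8384·x + 204800·x^2 + 531456·x^3 + 491520·x^4 + 212992·x^5 + 262144·x^7)·Dx^2 + (4098 + 28864·x + 258368·x^2 + 1045504·x^3 + 1798144·x^4 + 1523712·x^5 + 573440·x^6 + 786432·x^7 + 917504·x^8)·Dx^3 + (132 + 8644·x + 37632·x^2 + 196032·x^3 + 614400·x^4 + 955392·x^5 + 786432·x^6 + 540672·x^7 + 786432·x^8 + 524288·x^9)·Dx^4 + (65 + 258·x + 2497·x^2 + 8576·x^3 + 30336·x^4 + 76800·x^5 + 118272·x^6 + 98304·x^7 + 98304·x^8 + 131072·x^9 + 65536·x^10)·Dx^5  (order 5).
h: a_k = 0, 0, 0, -16/3, 2, 16, …
ICs: h(0) = 0, h′(0) = 0, h′′(0) = 0, h′′′(0) = -32, h′′′′(0) = 48.

f: a_k = 0, 4, -2, 4/3, -1, 4/5, …
g: a_k = 0, -4, 0, 64/3, 0, -1024/5, …
h₀=f·g: eliminate ⇒ L₀, order ≤ 2·2.
∫: right-multiply L₀ by Dx.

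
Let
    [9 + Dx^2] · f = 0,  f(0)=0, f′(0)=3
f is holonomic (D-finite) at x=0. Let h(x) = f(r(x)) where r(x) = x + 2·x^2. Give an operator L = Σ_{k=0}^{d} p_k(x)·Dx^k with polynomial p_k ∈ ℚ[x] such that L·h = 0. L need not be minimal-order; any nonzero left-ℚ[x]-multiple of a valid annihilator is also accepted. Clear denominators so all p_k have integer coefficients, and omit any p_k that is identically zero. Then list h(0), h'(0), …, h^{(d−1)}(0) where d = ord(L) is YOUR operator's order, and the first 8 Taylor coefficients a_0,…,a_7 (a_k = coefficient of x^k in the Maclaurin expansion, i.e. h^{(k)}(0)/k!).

f: a_k = 0, 3, 0, -9/2, 0, 81/40, 0, -243/560, …
Substitute x→r, Dx→(1/r')Dx; clear ⇒ L₀.
L = (9 + 108·x + 432·x^2 + 576·x^3) - 4·Dx + (1 + 4·x)·Dx^2  (order 2).
h: a_k = 0, 3, 6, -9/2, -27, -2079/40, -63/4, 45117/560, …
ICs: h(0) = 0, h′(0) = 3.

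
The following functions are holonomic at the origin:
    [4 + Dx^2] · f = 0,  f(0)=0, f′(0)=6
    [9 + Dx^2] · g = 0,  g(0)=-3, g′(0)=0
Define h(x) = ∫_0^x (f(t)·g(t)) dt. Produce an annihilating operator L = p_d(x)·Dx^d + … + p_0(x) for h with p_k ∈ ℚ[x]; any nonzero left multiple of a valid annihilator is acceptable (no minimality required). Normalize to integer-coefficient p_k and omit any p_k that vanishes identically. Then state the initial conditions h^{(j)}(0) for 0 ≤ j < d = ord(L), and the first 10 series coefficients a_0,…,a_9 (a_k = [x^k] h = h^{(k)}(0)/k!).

L = 25·Dx + 26·Dx^3 + Dx^5  (order 5).
h: a_k = 0, 0, -9, 0, 93/4, 0, -781/40, 0, 19531/2240, 0, …
ICs: h(0) = 0, h′(0) = 0, h′′(0) = -18, h′′′(0) = 0, h′′′′(0) = 558.

f: a_k = 0, 6, 0, -4, 0, 4/5, 0, -8/105, 0, 4/945, …
g: a_k = -3, 0, 27/2, 0, -81/8, 0, 243/80, 0, -2187/4480, 0, …
f·g: L₀ = L_f ⊗_s L_g, ord ≤ 2·2.
h=∫h₀ ⇒ L = L₀·Dx.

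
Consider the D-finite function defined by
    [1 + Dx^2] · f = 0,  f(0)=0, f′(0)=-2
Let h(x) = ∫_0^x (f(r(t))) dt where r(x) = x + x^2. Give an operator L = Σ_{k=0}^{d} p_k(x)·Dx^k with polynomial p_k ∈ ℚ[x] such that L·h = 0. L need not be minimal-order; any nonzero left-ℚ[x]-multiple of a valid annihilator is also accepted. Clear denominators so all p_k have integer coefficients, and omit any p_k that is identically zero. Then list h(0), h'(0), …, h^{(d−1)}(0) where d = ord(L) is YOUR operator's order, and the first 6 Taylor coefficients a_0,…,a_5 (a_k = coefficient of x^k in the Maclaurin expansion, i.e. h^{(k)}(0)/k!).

f: a_k = 0, -2, 0, 1/3, 0, -1/60, …
Substitute x→r, Dx→(1/r')Dx; clear ⇒ L₀.
h=∫₀ˣh₀: take L = L₀·Dx.
L = (1 + 6·x + 12·x^2 + 8·x^3)·Dx - 2·Dx^2 + (1 + 2·x)·Dx^3  (order 3).
h: a_k = 0, 0, -1, -2/3, 1/12, 1/5, …
ICs: h(0) = 0, h′(0) = 0, h′′(0) = -2.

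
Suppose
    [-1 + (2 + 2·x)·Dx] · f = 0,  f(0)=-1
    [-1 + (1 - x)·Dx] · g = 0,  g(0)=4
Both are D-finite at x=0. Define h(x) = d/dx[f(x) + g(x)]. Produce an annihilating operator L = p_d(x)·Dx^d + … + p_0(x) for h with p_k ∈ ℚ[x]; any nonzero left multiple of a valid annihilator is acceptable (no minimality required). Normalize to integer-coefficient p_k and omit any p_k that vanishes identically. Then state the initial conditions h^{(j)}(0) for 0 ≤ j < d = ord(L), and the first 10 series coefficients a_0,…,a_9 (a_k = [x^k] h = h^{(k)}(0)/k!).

L = (-18 - 6·x) + (-21 - 54·x - 21·x^2)·Dx + (10 + 6·x - 10·x^2 - 6·x^3)·Dx^2  (order 2).
h: a_k = 7/2, 33/4, 189/16, 517/32, 5085/256, 12351/512, 57113/2048, 131501/4096, 2352861/65536, 5255035/131072, …
ICs: h(0) = 7/2, h′(0) = 33/4.

f: a_k = -1, -1/2, 1/8, -1/16, 5/128, -7/256, 21/1024, -33/2048, 429/32768, -715/65536, …
g: a_k = 4, 4, 4, 4, 4, 4, 4, 4, 4, 4, …
Weyl lclm of L_f,L_g ⇒ L₀ (ord ≤ 2).
Derive L from L₀ (diff closure).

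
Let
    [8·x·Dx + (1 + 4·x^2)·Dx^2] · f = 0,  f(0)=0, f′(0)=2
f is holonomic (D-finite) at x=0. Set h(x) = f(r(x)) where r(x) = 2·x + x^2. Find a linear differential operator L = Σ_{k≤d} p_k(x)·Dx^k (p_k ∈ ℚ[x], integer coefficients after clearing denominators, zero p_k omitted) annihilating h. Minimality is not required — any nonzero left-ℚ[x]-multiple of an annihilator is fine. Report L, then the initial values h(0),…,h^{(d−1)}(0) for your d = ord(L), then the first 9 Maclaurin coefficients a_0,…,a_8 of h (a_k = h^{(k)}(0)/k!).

L = (-1 + 32·x + 64·x^2 + 48·x^3 + 12·x^4)·Dx + (1 + x + 16·x^2 + 32·x^3 + 20·x^4 + 4·x^5)·Dx^2  (order 2).
h: a_k = 0, 4, 2, -64/3, -32, 944/5, 1528/3, -12800/7, -7936, …
ICs: h(0) = 0, h′(0) = 4.

f: a_k = 0, 2, 0, -8/3, 0, 32/5, 0, -128/7, 0, …
f∘r: x↦r, Dx↦Dx/r' in L_f ⇒ L₀.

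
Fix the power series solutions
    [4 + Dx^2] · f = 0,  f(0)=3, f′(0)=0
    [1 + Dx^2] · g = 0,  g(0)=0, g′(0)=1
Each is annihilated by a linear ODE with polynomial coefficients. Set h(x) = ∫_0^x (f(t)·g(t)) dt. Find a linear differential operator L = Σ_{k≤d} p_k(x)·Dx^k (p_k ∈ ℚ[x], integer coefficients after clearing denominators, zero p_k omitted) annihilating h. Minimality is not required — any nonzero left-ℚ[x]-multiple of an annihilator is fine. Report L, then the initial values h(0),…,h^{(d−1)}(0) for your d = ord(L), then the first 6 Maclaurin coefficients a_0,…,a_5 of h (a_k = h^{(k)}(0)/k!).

f: a_k = 3, 0, -6, 0, 2, 0, …
g: a_k = 0, 1, 0, -1/6, 0, 1/120, …
L₀ := L_f ⊗_s L_g (sym. prod.), ord ≤ 4.
∫: right-multiply L₀ by Dx.
L = 9·Dx + 10·Dx^3 + Dx^5  (order 5).
h: a_k = 0, 0, 3/2, 0, -13/8, 0, …
ICs: h(0) = 0, h′(0) = 0, h′′(0) = 3, h′′′(0) = 0, h′′′′(0) = -39.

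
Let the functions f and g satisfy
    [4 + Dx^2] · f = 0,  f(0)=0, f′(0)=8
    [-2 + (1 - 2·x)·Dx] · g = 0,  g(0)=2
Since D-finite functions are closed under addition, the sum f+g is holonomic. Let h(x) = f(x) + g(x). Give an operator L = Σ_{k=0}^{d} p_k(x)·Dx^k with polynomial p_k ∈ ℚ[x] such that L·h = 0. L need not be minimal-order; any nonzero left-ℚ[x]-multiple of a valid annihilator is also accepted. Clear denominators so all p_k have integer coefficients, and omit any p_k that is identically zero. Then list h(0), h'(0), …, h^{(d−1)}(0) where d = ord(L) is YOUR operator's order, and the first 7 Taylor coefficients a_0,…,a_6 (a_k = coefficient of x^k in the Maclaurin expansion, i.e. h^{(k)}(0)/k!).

L = (-56 + 32·x - 32·x^2) + (12 - 40·x + 48·x^2 - 32·x^3)·Dx + (-14 + 8·x - 8·x^2)·Dx^2 + (3 - 10·x + 12·x^2 - 8·x^3)·Dx^3  (order 3).
h: a_k = 2, 12, 8, 32/3, 32, 976/15, 128, …
ICs: h(0) = 2, h′(0) = 12, h′′(0) = 16.

f: a_k = 0, 8, 0, -16/3, 0, 16/15, 0, …
g: a_k = 2, 4, 8, 16, 32, 64, 128, …
h₀=f+g: left-lcm gives L₀, ord ≤ 3.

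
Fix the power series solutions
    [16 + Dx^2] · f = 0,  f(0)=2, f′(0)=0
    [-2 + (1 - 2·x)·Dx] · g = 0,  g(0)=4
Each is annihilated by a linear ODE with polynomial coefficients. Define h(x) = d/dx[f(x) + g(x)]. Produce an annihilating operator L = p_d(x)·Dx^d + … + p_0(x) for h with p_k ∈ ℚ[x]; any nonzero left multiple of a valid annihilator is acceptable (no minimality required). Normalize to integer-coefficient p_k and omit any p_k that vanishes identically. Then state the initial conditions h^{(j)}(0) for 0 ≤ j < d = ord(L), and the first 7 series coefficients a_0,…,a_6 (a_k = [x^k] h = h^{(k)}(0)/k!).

f: a_k = 2, 0, -16, 0, 64/3, 0, -512/45, …
g: a_k = 4, 8, 16, 32, 64, 128, 256, …
h₀=f+g: left-lcm gives L₀, ord ≤ 3.
h₀' ⇒ L via d/dx closure of L₀.
L = (512 - 512·x + 512·x^2) + (-80 + 288·x - 384·x^2 + 256·x^3)·Dx + (32 - 32·x + 32·x^2)·Dx^2 + (-5 + 18·x - 24·x^2 + 16·x^3)·Dx^3  (order 3).
h: a_k = 8, 0, 96, 1024/3, 640, 22016/15, 3584, …
ICs: h(0) = 8, h′(0) = 0, h′′(0) = 192.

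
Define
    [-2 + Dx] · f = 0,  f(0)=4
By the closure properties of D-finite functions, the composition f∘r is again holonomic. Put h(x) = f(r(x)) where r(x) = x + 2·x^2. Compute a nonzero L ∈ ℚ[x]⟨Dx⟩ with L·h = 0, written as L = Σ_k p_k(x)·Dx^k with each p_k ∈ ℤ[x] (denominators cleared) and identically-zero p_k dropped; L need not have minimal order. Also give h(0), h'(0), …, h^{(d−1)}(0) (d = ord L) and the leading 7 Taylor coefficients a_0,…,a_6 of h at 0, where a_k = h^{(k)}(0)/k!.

L = (-2 - 8·x) + Dx  (order 1).
h: a_k = 4, 8, 24, 112/3, 200/3, 432/5, 5296/45, …
ICs: h(0) = 4.

f: a_k = 4, 8, 8, 16/3, 8/3, 16/15, 16/45, …
h₀=f(r): pull back L_f along r ⇒ L₀.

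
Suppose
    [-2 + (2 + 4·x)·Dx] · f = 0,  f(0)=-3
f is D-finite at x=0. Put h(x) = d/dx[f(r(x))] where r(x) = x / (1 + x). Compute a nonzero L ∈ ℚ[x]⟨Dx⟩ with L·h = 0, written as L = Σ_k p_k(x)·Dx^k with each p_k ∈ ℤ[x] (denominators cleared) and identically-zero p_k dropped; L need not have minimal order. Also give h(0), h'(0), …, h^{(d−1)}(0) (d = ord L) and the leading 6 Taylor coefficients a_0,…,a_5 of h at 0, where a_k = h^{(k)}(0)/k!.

L = (-3 - 6·x) + (-1 - 4·x - 3·x^2)·Dx  (order 1).
h: a_k = -3, 9, -45/2, 111/2, -1125/8, 2943/8, …
ICs: h(0) = -3.

f: a_k = -3, -3, 3/2, -3/2, 15/8, -21/8, …
Change of var in L_f (x↦r) gives L₀.
Derive L from L₀ (diff closure).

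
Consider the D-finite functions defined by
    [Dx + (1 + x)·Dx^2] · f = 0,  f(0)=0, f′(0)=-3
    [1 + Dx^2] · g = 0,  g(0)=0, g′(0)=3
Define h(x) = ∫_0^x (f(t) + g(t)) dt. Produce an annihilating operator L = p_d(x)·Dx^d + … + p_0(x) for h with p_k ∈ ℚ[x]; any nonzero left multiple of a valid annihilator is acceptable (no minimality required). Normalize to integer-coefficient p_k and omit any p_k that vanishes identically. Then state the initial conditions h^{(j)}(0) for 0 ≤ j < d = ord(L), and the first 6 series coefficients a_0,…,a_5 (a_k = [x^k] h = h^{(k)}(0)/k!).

f: a_k = 0, -3, 3/2, -1, 3/4, -3/5, …
g: a_k = 0, 3, 0, -1/2, 0, 1/40, …
f+g: L₀ = lclm(L_f,L_g), ord ≤ 2+2.
h=∫₀ˣh₀: take L = L₀·Dx.
L = (7 + 2·x + x^2)·Dx^2 + (3 + 5·x + 3·x^2 + x^3)·Dx^3 + (7 + 2·x + x^2)·Dx^4 + (3 + 5·x + 3·x^2 + x^3)·Dx^5  (order 5).
h: a_k = 0, 0, 0, 1/2, -3/8, 3/20, …
ICs: h(0) = 0, h′(0) = 0, h′′(0) = 0, h′′′(0) = 3, h′′′′(0) = -9.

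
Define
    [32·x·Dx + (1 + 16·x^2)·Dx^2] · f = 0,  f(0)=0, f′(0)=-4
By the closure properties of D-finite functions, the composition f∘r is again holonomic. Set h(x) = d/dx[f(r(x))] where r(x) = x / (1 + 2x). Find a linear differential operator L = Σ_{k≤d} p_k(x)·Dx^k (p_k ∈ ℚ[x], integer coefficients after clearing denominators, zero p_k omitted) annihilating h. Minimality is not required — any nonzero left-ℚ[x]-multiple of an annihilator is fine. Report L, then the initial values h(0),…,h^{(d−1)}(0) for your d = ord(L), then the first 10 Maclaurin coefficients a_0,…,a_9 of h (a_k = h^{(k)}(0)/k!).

f: a_k = 0, -4, 0, 64/3, 0, -1024/5, 0, 16384/7, 0, -262144/9, …
Substitute x→r, Dx→(1/r')Dx; clear ⇒ L₀.
h=h₀': d/dx-closure on L₀ ⇒ L.
L = (4 + 40·x) + (1 + 4·x + 20·x^2)·Dx  (order 1).
h: a_k = -4, 16, 16, -384, 1216, 2816, -35584, 86016, 367616, -3190784, …
ICs: h(0) = -4.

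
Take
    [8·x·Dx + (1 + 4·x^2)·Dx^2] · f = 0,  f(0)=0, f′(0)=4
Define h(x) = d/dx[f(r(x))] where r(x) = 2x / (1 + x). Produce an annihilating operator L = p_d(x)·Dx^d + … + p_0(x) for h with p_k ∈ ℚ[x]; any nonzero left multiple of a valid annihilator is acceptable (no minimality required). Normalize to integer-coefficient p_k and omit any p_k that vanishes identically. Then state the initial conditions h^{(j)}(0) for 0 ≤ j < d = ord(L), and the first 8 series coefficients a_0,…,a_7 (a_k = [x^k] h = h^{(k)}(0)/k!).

f: a_k = 0, 4, 0, -16/3, 0, 64/5, 0, -256/7, …
Change of var in L_f (x↦r) gives L₀.
h=h₀': d/dx-closure on L₀ ⇒ L.
L = (2 + 34·x) + (1 + 2·x + 17·x^2)·Dx  (order 1).
h: a_k = 8, -16, -104, 480, 808, -9776, 5816, 154560, …
ICs: h(0) = 8.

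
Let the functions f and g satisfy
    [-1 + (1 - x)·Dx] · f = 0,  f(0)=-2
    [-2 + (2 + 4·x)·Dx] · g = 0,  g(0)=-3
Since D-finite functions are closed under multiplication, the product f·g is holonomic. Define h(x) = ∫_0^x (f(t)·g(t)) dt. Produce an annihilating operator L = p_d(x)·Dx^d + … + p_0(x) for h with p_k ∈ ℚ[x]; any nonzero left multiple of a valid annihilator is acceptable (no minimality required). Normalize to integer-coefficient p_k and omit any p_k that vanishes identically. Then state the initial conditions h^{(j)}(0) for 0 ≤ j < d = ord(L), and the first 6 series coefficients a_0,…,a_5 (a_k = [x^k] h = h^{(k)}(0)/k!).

f: a_k = -2, -2, -2, -2, -2, -2, …
g: a_k = -3, -3, 3/2, -3/2, 15/8, -21/8, …
Product ⇒ symmetric product L₀, ord ≤ 1.
h=∫h₀ ⇒ L = L₀·Dx.
L = (2 + x)·Dx + (-1 - x + 2·x^2)·Dx^2  (order 2).
h: a_k = 0, 6, 6, 3, 3, 33/20, …
ICs: h(0) = 0, h′(0) = 6.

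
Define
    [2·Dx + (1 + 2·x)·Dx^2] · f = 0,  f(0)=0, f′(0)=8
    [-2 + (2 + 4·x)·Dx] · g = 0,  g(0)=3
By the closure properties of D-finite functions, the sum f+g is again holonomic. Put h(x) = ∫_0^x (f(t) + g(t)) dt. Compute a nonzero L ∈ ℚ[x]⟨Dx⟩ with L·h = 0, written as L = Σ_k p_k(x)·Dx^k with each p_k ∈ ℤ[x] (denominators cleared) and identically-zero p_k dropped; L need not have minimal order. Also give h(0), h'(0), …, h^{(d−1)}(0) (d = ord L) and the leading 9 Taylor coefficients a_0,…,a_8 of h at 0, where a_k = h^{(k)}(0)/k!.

f: a_k = 0, 8, -8, 32/3, -16, 128/5, -128/3, 512/7, -128, …
g: a_k = 3, 3, -3/2, 3/2, -15/8, 21/8, -63/16, 99/16, -1287/128, …
f+g: L₀ = lclm(L_f,L_g), ord ≤ 2+1.
Integrate: L := L₀·Dx.
L = 2·Dx^2 + (5 + 10·x)·Dx^3 + (1 + 4·x + 4·x^2)·Dx^4  (order 4).
h: a_k = 0, 3, 11/2, -19/6, 73/24, -143/40, 1129/240, -2237/336, 8885/896, …
ICs: h(0) = 0, h′(0) = 3, h′′(0) = 11, h′′′(0) = -19.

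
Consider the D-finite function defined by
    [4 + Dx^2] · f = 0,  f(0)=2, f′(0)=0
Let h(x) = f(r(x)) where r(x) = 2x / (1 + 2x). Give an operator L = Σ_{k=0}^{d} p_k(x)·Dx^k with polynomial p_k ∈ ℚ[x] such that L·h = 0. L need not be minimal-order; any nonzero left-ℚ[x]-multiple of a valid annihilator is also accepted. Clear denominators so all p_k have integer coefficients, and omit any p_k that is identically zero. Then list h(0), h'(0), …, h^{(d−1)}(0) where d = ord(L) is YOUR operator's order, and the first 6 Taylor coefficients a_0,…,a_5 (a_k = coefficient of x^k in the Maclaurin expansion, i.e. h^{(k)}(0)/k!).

f: a_k = 2, 0, -4, 0, 4/3, 0, …
f∘r: x↦r, Dx↦Dx/r' in L_f ⇒ L₀.
L = 16 + (4 + 24·x + 48·x^2 + 32·x^3)·Dx + (1 + 8·x + 24·x^2 + 32·x^3 + 16·x^4)·Dx^2  (order 2).
h: a_k = 2, 0, -16, 64, -512/3, 1024/3, …
ICs: h(0) = 2, h′(0) = 0.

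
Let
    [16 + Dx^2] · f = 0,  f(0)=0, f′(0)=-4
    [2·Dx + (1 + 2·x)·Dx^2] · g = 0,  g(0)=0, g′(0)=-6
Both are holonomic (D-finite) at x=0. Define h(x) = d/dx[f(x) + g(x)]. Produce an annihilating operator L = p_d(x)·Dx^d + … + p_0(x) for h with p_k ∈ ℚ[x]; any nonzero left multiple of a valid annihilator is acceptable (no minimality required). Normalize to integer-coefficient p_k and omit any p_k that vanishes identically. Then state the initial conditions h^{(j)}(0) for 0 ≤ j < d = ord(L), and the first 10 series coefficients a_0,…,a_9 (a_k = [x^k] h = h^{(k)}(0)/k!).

f: a_k = 0, -4, 0, 32/3, 0, -128/15, 0, 1024/315, 0, -2048/2835, …
g: a_k = 0, -6, 6, -8, 12, -96/5, 32, -384/7, 96, -512/3, …
f+g: L₀ = lclm(L_f,L_g), ord ≤ 2+2.
h₀' ⇒ L via d/dx closure of L₀.
L = (160 + 256·x + 256·x^2) + (48 + 224·x + 384·x^2 + 256·x^3)·Dx + (10 + 16·x + 16·x^2)·Dx^2 + (3 + 14·x + 24·x^2 + 16·x^3)·Dx^3  (order 3).
h: a_k = -10, 12, 8, 48, -416/3, 192, -16256/45, 768, -485888/315, 3072, …
ICs: h(0) = -10, h′(0) = 12, h′′(0) = 16.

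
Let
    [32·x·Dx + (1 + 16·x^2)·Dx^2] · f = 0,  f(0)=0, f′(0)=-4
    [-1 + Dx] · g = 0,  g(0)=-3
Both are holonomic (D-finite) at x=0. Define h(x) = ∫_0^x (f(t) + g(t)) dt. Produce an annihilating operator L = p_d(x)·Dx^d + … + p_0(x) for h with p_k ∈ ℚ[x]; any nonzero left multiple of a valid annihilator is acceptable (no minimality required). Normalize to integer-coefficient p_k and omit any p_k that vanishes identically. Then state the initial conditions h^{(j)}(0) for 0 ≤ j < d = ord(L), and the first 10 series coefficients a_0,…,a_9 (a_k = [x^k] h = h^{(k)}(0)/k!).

f: a_k = 0, -4, 0, 64/3, 0, -1024/5, 0, 16384/7, 0, -262144/9, …
g: a_k = -3, -3, -3/2, -1/2, -1/8, -1/40, -1/240, -1/1680, -1/13440, -1/120960, …
f+g: L₀ = lclm(L_f,L_g), ord ≤ 2+1.
Integrate: L := L₀·Dx.
L = (32 - 32·x - 1536·x^2 - 512·x^3)·Dx^2 + (-33 + 1504·x^2 - 256·x^4)·Dx^3 + (1 + 32·x + 32·x^2 + 512·x^3 + 256·x^4)·Dx^4  (order 4).
h: a_k = 0, -3, -7/2, -1/2, 125/24, -1/40, -2731/80, -1/1680, 561737/1920, -1/120960, …
ICs: h(0) = 0, h′(0) = -3, h′′(0) = -7, h′′′(0) = -3.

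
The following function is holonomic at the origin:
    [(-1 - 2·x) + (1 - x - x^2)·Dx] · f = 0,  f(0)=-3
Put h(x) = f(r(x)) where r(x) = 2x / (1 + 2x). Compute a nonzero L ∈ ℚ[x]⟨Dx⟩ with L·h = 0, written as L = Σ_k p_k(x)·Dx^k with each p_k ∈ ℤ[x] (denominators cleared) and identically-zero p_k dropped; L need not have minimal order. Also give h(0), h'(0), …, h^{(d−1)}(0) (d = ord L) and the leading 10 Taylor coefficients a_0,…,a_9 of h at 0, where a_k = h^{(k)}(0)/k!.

L = (2 + 12·x) + (-1 - 4·x + 8·x^3)·Dx  (order 1).
h: a_k = -3, -6, -12, 0, -48, 96, -384, 1152, -3840, 12288, …
ICs: h(0) = -3.

f: a_k = -3, -3, -6, -9, -15, -24, -39, -63, -102, -165, …
L₀ from L_f via x↦r, Dx↦r'^{-1}Dx.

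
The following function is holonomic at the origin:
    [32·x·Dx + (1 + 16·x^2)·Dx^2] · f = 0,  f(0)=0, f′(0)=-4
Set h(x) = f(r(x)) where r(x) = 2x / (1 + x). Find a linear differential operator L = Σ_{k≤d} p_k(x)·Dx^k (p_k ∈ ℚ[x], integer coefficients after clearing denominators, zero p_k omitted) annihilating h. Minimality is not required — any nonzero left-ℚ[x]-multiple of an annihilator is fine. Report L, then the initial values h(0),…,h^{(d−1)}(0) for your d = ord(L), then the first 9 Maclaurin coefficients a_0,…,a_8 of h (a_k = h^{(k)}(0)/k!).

L = (2 + 130·x)·Dx + (1 + 2·x + 65·x^2)·Dx^2  (order 2).
h: a_k = 0, -8, 8, 488/3, -504, -27688/5, 93208/3, 1426888/7, -1871352, …
ICs: h(0) = 0, h′(0) = -8.

f: a_k = 0, -4, 0, 64/3, 0, -1024/5, 0, 16384/7, 0, …
h₀=f(r): pull back L_f along r ⇒ L₀.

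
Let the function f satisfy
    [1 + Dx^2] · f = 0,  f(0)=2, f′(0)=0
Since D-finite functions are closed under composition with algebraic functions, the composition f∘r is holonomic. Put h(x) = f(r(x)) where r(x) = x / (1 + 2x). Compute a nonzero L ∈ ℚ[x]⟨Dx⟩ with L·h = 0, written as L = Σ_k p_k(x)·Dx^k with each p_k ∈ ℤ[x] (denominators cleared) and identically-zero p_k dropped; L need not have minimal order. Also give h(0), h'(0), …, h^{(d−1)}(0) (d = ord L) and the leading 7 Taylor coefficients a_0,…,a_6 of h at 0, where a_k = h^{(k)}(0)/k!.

f: a_k = 2, 0, -1, 0, 1/12, 0, -1/360, …
L₀ from L_f via x↦r, Dx↦r'^{-1}Dx.
L = 1 + (4 + 24·x + 48·x^2 + 32·x^3)·Dx + (1 + 8·x + 24·x^2 + 32·x^3 + 16·x^4)·Dx^2  (order 2).
h: a_k = 2, 0, -1, 4, -143/12, 94/3, -27601/360, …
ICs: h(0) = 2, h′(0) = 0.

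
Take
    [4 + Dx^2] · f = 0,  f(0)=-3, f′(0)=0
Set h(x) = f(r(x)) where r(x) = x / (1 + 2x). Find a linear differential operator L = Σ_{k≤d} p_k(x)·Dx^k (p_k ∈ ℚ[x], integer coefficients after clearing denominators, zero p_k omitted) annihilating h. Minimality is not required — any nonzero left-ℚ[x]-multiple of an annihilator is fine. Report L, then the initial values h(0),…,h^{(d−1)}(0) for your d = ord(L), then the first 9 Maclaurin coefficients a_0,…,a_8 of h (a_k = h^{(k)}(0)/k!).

L = 4 + (4 + 24·x + 48·x^2 + 32·x^3)·Dx + (1 + 8·x + 24·x^2 + 32·x^3 + 16·x^4)·Dx^2  (order 2).
h: a_k = -3, 0, 6, -24, 70, -176, 6004/15, -4176/5, 33398/21, …
ICs: h(0) = -3, h′(0) = 0.

f: a_k = -3, 0, 6, 0, -2, 0, 4/15, 0, -2/105, …
f∘r: x↦r, Dx↦Dx/r' in L_f ⇒ L₀.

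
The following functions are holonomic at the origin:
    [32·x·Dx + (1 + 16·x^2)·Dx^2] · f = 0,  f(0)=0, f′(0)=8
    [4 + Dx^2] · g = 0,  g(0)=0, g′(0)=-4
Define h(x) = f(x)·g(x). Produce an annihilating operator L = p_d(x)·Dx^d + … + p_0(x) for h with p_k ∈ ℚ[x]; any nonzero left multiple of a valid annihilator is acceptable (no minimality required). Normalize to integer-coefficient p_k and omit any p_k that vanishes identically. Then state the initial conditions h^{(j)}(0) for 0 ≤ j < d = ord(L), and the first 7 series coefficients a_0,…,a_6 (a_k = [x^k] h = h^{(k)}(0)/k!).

L = (1360 + 60416·x^2 + 106496·x^4 + 262144·x^6 + 1048576·x^8) + (2304·x + 45056·x^3 + 196608·x^5 + 1048576·x^7)·Dx + (360 + 15872·x^2 + 36864·x^4 + 131072·x^6 + 524288·x^8)·Dx^2 + (576·x + 11264·x^3 + 49152·x^5 + 262144·x^7)·Dx^3 + (5 + 192·x^2 + 2560·x^4 + 16384·x^6 + 65536·x^8)·Dx^4  (order 4).
h: a_k = 0, 0, -32, 0, 192, 0, -15808/9, …
ICs: h(0) = 0, h′(0) = 0, h′′(0) = -64, h′′′(0) = 0.

f: a_k = 0, 8, 0, -128/3, 0, 2048/5, 0, …
g: a_k = 0, -4, 0, 8/3, 0, -8/15, 0, …
f·g: L₀ = L_f ⊗_s L_g, ord ≤ 2·2.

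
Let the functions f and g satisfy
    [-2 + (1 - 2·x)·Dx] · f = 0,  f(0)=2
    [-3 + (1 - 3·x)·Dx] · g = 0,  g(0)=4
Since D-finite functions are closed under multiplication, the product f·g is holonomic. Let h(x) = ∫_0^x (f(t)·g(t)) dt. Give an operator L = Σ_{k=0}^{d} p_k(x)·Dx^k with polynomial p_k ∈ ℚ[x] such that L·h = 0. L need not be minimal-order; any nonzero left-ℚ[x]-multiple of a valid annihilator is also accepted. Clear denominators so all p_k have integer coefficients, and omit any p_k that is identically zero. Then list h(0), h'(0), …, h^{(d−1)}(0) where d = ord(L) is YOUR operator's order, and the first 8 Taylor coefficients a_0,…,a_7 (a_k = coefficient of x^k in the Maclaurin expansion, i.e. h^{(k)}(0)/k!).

f: a_k = 2, 4, 8, 16, 32, 64, 128, 256, …
g: a_k = 4, 12, 36, 108, 324, 972, 2916, 8748, …
h₀=f·g: eliminate ⇒ L₀, order ≤ 1·1.
∫: right-multiply L₀ by Dx.
L = (-5 + 12·x)·Dx + (1 - 5·x + 6·x^2)·Dx^2  (order 2).
h: a_k = 0, 8, 20, 152/3, 130, 1688/5, 2660/3, 16472/7, …
ICs: h(0) = 0, h′(0) = 8.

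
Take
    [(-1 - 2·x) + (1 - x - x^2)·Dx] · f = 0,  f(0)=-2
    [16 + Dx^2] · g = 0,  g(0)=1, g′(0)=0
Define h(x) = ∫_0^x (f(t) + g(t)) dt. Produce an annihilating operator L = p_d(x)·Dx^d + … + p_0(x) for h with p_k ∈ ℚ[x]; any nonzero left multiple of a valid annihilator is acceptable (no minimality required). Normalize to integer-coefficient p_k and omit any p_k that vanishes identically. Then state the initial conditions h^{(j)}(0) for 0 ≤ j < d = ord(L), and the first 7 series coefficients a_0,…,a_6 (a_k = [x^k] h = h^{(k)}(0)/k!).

f: a_k = -2, -2, -4, -6, -10, -16, -26, …
g: a_k = 1, 0, -8, 0, 32/3, 0, -256/45, …
L₀ := lclm(L_f,L_g); ord L₀ ≤ 1+2.
h=∫h₀ ⇒ L = L₀·Dx.
L = (272 + 384·x - 352·x^2 + 192·x^3 + 640·x^4 + 256·x^5)·Dx + (-160 + 368·x + 32·x^2 - 544·x^3 + 48·x^4 + 384·x^5 + 128·x^6)·Dx^2 + (17 + 24·x - 22·x^2 + 12·x^3 + 40·x^4 + 16·x^5)·Dx^3 + (-10 + 23·x + 2·x^2 - 34·x^3 + 3·x^4 + 24·x^5 + 8·x^6)·Dx^4  (order 4).
h: a_k = 0, -1, -1, -4, -3/2, 2/15, -8/3, …
ICs: h(0) = 0, h′(0) = -1, h′′(0) = -2, h′′′(0) = -24.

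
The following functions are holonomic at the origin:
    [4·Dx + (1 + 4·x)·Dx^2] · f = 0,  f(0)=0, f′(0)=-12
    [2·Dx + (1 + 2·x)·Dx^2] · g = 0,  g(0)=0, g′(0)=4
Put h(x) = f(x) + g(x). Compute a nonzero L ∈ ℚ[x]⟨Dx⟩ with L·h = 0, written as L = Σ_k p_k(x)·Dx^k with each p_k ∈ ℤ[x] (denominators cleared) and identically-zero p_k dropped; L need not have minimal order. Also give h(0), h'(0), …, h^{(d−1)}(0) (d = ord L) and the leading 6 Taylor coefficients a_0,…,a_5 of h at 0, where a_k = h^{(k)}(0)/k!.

f: a_k = 0, -12, 24, -64, 192, -3072/5, …
g: a_k = 0, 4, -4, 16/3, -8, 64/5, …
Weyl lclm of L_f,L_g ⇒ L₀ (ord ≤ 4).
L = 16·Dx + (12 + 32·x)·Dx^2 + (1 + 6·x + 8·x^2)·Dx^3  (order 3).
h: a_k = 0, -8, 20, -176/3, 184, -3008/5, …
ICs: h(0) = 0, h′(0) = -8, h′′(0) = 40.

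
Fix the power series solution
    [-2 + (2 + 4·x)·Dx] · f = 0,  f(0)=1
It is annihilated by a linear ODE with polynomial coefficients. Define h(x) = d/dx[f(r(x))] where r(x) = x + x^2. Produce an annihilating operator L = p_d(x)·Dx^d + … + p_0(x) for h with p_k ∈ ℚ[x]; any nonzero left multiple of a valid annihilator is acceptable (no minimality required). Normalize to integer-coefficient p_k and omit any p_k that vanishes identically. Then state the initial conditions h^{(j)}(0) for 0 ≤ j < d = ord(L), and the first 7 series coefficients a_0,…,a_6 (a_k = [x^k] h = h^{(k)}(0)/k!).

f: a_k = 1, 1, -1/2, 1/2, -5/8, 7/8, -21/16, …
L₀ from L_f via x↦r, Dx↦r'^{-1}Dx.
h=h₀': d/dx-closure on L₀ ⇒ L.
L = 1 + (-1 - 4·x - 6·x^2 - 4·x^3)·Dx  (order 1).
h: a_k = 1, 1, -3/2, 3/2, -5/8, -9/8, 49/16, …
ICs: h(0) = 1.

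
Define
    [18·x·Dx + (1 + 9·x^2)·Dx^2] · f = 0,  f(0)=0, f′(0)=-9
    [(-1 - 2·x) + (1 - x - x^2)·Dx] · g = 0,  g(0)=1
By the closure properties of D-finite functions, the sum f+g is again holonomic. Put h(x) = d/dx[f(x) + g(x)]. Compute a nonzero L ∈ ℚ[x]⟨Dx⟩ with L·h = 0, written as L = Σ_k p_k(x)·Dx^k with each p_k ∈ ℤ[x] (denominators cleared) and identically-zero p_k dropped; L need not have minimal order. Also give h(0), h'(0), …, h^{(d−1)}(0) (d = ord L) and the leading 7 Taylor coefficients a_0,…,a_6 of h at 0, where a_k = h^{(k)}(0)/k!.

f: a_k = 0, -9, 0, 27, 0, -729/5, 0, …
g: a_k = 1, 1, 2, 3, 5, 8, 13, …
Sum ⇒ L₀ = lclm(L_f,L_g) in ℚ(x)⟨Dx⟩.
Differentiate: ansatz ord ≤ ord L₀ ⇒ L.
L = (36 - 144·x - 1440·x^2 - 2376·x^3 - 3186·x^4 - 486·x^6) + (-18 - 24·x + 108·x^2 - 444·x^3 - 2313·x^4 - 2178·x^5 - 243·x^6 - 486·x^7)·Dx + (2 + 10·x + 34·x^2 + 48·x^3 + 123·x^4 - 387·x^5 - 198·x^6 - 81·x^7 - 81·x^8)·Dx^2  (order 2).
h: a_k = -8, 4, 90, 20, -689, 78, 6708, …
ICs: h(0) = -8, h′(0) = 4.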